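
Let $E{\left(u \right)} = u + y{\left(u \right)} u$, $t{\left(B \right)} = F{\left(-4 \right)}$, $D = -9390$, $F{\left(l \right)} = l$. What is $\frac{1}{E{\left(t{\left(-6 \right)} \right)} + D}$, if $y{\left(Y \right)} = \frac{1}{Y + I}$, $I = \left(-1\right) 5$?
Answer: $- \frac{9}{84542} \approx -0.00010646$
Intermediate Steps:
$I = -5$
$y{\left(Y \right)} = \frac{1}{-5 + Y}$ ($y{\left(Y \right)} = \frac{1}{Y - 5} = \frac{1}{-5 + Y}$)
$t{\left(B \right)} = -4$
$E{\left(u \right)} = u + \frac{u}{-5 + u}$
$\frac{1}{E{\left(t{\left(-6 \right)} \right)} + D} = \frac{1}{- \frac{4 \left(-4 - 4\right)}{-5 - 4} - 9390} = \frac{1}{\left(-4\right) \frac{1}{-9} \left(-8\right) - 9390} = \frac{1}{\left(-4\right) \left(- \frac{1}{9}\right) \left(-8\right) - 9390} = \frac{1}{- \frac{32}{9} - 9390} = \frac{1}{- \frac{84542}{9}} = - \frac{9}{84542}$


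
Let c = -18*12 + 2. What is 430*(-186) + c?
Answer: -80194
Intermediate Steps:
c = -214 (c = -216 + 2 = -214)
430*(-186) + c = 430*(-186) - 214 = -79980 - 214 = -80194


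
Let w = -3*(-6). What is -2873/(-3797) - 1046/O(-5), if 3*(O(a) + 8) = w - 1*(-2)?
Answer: 5963239/7594 ≈ 785.26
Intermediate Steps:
w = 18
O(a) = -4/3 (O(a) = -8 + (18 - 1*(-2))/3 = -8 + (18 + 2)/3 = -8 + (⅓)*20 = -8 + 20/3 = -4/3)
-2873/(-3797) - 1046/O(-5) = -2873/(-3797) - 1046/(-4/3) = -2873*(-1/3797) - 1046*(-¾) = 2873/3797 + 1569/2 = 5963239/7594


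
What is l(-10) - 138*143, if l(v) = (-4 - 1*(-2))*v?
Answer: -19714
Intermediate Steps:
l(v) = -2*v (l(v) = (-4 + 2)*v = -2*v)
l(-10) - 138*143 = -2*(-10) - 138*143 = 20 - 19734 = -19714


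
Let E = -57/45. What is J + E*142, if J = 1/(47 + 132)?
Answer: -482927/2685 ≈ -179.86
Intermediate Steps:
E = -19/15 (E = -57*1/45 = -19/15 ≈ -1.2667)
J = 1/179 ≈ 0.0055866
J + E*142 = 1/179 - 19/15*142 = 1/179 - 2698/15 = -482927/2685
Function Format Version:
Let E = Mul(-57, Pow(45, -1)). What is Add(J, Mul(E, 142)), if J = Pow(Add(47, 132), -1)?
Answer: Rational(-482927, 2685) ≈ -179.86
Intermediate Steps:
E = Rational(-19, 15) (E = Mul(-57, Rational(1, 45)) = Rational(-19, 15) ≈ -1.2667)
J = Rational(1, 179) (J = Pow(179, -1) = Rational(1, 179) ≈ 0.0055866)
Add(J, Mul(E, 142)) = Add(Rational(1, 179), Mul(Rational(-19, 15), 142)) = Add(Rational(1, 179), Rational(-2698, 15)) = Rational(-482927, 2685)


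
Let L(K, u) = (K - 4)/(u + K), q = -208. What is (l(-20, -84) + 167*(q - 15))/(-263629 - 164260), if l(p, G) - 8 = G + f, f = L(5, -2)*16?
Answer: 111935/1283667 ≈ 0.087199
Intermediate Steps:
L(K, u) = (-4 + K)/(K + u)
f = 16/3 (f = ((-4 + 5)/(5 - 2))*16 = (1/3)*16 = 16/3 ≈ 5.3333)
l(p, G) = 40/3 + G (l(p, G) = 8 + (G + 16/3) = 8 + (16/3 + G) = 40/3 + G)
(l(-20, -84) + 167*(q - 15))/(-263629 - 164260) = ((40/3 - 84) + 167*(-208 - 15))/(-263629 - 164260) = (-212/3 + 167*(-223))/(-427889) = (-212/3 - 37241)*(-1/427889) = -111935/3*(-1/427889) = 111935/1283667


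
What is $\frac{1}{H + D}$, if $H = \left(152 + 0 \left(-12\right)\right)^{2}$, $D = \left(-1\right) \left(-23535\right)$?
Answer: $\frac{1}{46639} \approx 2.1441 \cdot 10^{-5}$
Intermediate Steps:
$D = 23535$
$H = 23104$ ($H = \left(152 + 0\right)^{2} = 152^{2} = 23104$)
$\frac{1}{H + D} = \frac{1}{23104 + 23535} = \frac{1}{46639}$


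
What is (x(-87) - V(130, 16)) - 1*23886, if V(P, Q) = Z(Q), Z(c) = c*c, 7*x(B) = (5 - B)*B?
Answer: -176998/7 ≈ -25285.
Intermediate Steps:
x(B) = B*(5 - B)/7 (x(B) = ((5 - B)*B)/7 = (B*(5 - B))/7 = B*(5 - B)/7)
Z(c) = c²
V(P, Q) = Q²
(x(-87) - V(130, 16)) - 1*23886 = ((⅐)*(-87)*(5 - 1*(-87)) - 1*16²) - 1*23886 = ((⅐)*(-87)*(5 + 87) - 1*256) - 23886 = ((⅐)*(-87)*92 - 256) - 23886 = (-8004/7 - 256) - 23886 = -9796/7 - 23886 = -176998/7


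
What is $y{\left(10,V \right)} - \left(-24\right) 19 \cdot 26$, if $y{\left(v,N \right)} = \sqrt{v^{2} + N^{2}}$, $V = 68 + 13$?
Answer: $11856 + \sqrt{6661} \approx 11938.0$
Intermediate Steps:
$V = 81$
$y{\left(v,N \right)} = \sqrt{N^{2} + v^{2}}$
$y{\left(10,V \right)} - \left(-24\right) 19 \cdot 26 = \sqrt{81^{2} + 10^{2}} - \left(-24\right) 19 \cdot 26 = \sqrt{6561 + 100} - \left(-456\right) 26 = \sqrt{6661} - -11856 = \sqrt{6661} + 11856 = 11856 + \sqrt{6661}$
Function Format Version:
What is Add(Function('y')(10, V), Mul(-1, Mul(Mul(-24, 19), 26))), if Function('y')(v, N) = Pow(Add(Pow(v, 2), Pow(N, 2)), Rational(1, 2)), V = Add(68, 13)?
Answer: Add(11856, Pow(6661, Rational(1, 2))) ≈ 11938.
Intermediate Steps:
V = 81
Function('y')(v, N) = Pow(Add(Pow(N, 2), Pow(v, 2)), Rational(1, 2))
Add(Function('y')(10, V), Mul(-1, Mul(Mul(-24, 19), 26))) = Add(Pow(Add(Pow(81, 2), Pow(10, 2)), Rational(1, 2)), Mul(-1, Mul(Mul(-24, 19), 26))) = Add(Pow(Add(6561, 100), Rational(1, 2)), Mul(-1, Mul(-456, 26))) = Add(Pow(6661, Rational(1, 2)), Mul(-1, -11856)) = Add(Pow(6661, Rational(1, 2)), 11856) = Add(11856, Pow(6661, Rational(1, 2)))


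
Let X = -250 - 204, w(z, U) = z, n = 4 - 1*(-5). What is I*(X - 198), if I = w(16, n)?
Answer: -10432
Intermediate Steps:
n = 9 (n = 4 + 5 = 9)
I = 16
X = -454
I*(X - 198) = 16*(-454 - 198) = 16*(-652) = -10432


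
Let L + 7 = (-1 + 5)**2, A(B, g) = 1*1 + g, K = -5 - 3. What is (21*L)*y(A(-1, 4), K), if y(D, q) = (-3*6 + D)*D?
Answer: -12285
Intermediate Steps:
K = -8
A(B, g) = 1 + g
y(D, q) = D*(-18 + D) (y(D, q) = (-18 + D)*D = D*(-18 + D))
L = 9 (L = -7 + (-1 + 5)**2 = -7 + 4**2 = -7 + 16 = 9)
(21*L)*y(A(-1, 4), K) = (21*9)*((1 + 4)*(-18 + (1 + 4))) = 189*(5*(-18 + 5)) = 189*(5*(-13)) = 189*(-65) = -12285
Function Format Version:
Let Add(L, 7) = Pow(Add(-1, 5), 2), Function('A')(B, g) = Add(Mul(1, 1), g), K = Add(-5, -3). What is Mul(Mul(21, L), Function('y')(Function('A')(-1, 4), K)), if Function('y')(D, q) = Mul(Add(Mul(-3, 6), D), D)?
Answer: -12285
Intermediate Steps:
K = -8
Function('A')(B, g) = Add(1, g)
Function('y')(D, q) = Mul(D, Add(-18, D)) (Function('y')(D, q) = Mul(Add(-18, D), D) = Mul(D, Add(-18, D)))
L = 9 (L = Add(-7, Pow(Add(-1, 5), 2)) = Add(-7, Pow(4, 2)) = Add(-7, 16) = 9)
Mul(Mul(21, L), Function('y')(Function('A')(-1, 4), K)) = Mul(Mul(21, 9), Mul(Add(1, 4), Add(-18, Add(1, 4)))) = Mul(189, Mul(5, Add(-18, 5))) = Mul(189, Mul(5, -13)) = Mul(189, -65) = -12285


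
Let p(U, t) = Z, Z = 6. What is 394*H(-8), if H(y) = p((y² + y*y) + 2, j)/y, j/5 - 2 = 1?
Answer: -591/2 ≈ -295.50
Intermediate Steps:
j = 15 (j = 10 + 5*1 = 10 + 5 = 15)
p(U, t) = 6
H(y) = 6/y
394*H(-8) = 394*(6/(-8)) = 394*(6*(-⅛)) = 394*(-¾) = -591/2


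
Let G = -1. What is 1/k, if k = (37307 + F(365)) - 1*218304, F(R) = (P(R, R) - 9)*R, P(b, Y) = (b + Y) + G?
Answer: 1/81803 ≈ 1.2224e-5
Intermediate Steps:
P(b, Y) = -1 + Y + b (P(b, Y) = (b + Y) - 1 = (Y + b) - 1 = -1 + Y + b)
F(R) = R*(-10 + 2*R) (F(R) = ((-1 + R + R) - 9)*R = ((-1 + 2*R) - 9)*R = (-10 + 2*R)*R = R*(-10 + 2*R))
k = 81803 (k = (37307 + 2*365*(-5 + 365)) - 1*218304 = (37307 + 2*365*360) - 218304 = (37307 + 262800) - 218304 = 300107 - 218304 = 81803)
1/k = 1/81803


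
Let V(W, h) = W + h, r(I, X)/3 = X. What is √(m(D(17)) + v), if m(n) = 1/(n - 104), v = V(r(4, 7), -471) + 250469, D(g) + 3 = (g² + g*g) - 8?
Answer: √53596323474/463 ≈ 500.02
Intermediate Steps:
r(I, X) = 3*X
D(g) = -11 + 2*g² (D(g) = -3 + ((g² + g*g) - 8) = -3 + ((g² + g²) - 8) = -3 + (2*g² - 8) = -3 + (-8 + 2*g²) = -11 + 2*g²)
v = 250019 (v = (3*7 - 471) + 250469 = (21 - 471) + 250469 = -450 + 250469 = 250019)
m(n) = 1/(-104 + n)
√(m(D(17)) + v) = √(1/(-104 + (-11 + 2*17²)) + 250019) = √(1/(-104 + (-11 + 2*289)) + 250019) = √(1/(-104 + (-11 + 578)) + 250019) = √(1/(-104 + 567) + 250019) = √(1/463 + 250019) = √(115758798/463) = √53596323474/463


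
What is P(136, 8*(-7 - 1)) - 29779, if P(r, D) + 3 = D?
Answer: -29846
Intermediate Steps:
P(r, D) = -3 + D
P(136, 8*(-7 - 1)) - 29779 = (-3 + 8*(-7 - 1)) - 29779 = (-3 + 8*(-8)) - 29779 = (-3 - 64) - 29779 = -67 - 29779 = -29846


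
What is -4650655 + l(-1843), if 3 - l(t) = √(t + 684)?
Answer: -4650652 - I*√1159 ≈ -4.6507e+6 - 34.044*I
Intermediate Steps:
l(t) = 3 - √(684 + t) (l(t) = 3 - √(t + 684) = 3 - √(684 + t))
-4650655 + l(-1843) = -4650655 + (3 - √(684 - 1843)) = -4650655 + (3 - √(-1159)) = -4650655 + (3 - I*√1159) = -4650652 - I*√1159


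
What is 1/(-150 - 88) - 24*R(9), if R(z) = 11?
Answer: -62833/238 ≈ -264.00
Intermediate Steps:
1/(-150 - 88) - 24*R(9) = 1/(-150 - 88) - 24*11 = 1/(-238) - 264 = -1/238 - 264 = -62833/238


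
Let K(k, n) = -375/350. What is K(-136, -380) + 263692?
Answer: 3691673/14 ≈ 2.6369e+5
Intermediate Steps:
K(k, n) = -15/14 (K(k, n) = -375*1/350 = -15/14)
K(-136, -380) + 263692 = -15/14 + 263692 = 3691673/14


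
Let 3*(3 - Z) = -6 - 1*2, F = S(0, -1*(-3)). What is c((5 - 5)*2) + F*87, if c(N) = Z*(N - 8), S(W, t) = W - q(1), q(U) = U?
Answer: -397/3 ≈ -132.33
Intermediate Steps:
S(W, t) = -1 + W (S(W, t) = W - 1*1 = W - 1 = -1 + W)
F = -1 (F = -1 + 0 = -1)
Z = 17/3 (Z = 3 - (-6 - 1*2)/3 = 3 - (-6 - 2)/3 = 3 - ⅓*(-8) = 3 + 8/3 = 17/3 ≈ 5.6667)
c(N) = -136/3 + 17*N/3 (c(N) = 17*(N - 8)/3 = 17*(-8 + N)/3 = -136/3 + 17*N/3)
c((5 - 5)*2) + F*87 = (-136/3 + 17*((5 - 5)*2)/3) - 1*87 = (-136/3 + 17*(0*2)/3) - 87 = (-136/3 + (17/3)*0) - 87 = (-136/3 + 0) - 87 = -136/3 - 87 = -397/3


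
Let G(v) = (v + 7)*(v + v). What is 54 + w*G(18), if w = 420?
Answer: 378054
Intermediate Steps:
G(v) = 2*v*(7 + v) (G(v) = (7 + v)*(2*v) = 2*v*(7 + v))
54 + w*G(18) = 54 + 420*(2*18*(7 + 18)) = 54 + 420*(2*18*25) = 54 + 420*900 = 54 + 378000 = 378054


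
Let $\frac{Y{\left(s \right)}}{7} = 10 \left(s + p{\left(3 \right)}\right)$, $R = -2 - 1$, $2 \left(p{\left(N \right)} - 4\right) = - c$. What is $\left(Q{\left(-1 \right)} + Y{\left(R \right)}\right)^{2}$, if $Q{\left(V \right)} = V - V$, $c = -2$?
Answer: $19600$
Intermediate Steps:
$Q{\left(V \right)} = 0$
$p{\left(N \right)} = 5$ ($p{\left(N \right)} = 4 + \frac{\left(-1\right) \left(-2\right)}{2} = 4 + \frac{1}{2} \cdot 2 = 4 + 1 = 5$)
$R = -3$ ($R = -2 - 1 = -3$)
$Y{\left(s \right)} = 350 + 70 s$ ($Y{\left(s \right)} = 7 \cdot 10 \left(s + 5\right) = 7 \cdot 10 \left(5 + s\right) = 7 \left(50 + 10 s\right) = 350 + 70 s$)
$\left(Q{\left(-1 \right)} + Y{\left(R \right)}\right)^{2} = \left(0 + \left(350 + 70 \left(-3\right)\right)\right)^{2} = \left(0 + \left(350 - 210\right)\right)^{2} = \left(0 + 140\right)^{2} = 140^{2} = 19600$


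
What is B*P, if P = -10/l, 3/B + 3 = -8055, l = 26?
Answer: 5/34918 ≈ 0.00014319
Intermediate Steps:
B = -1/2686 (B = 3/(-3 - 8055) = 3/(-8058) = 3*(-1/8058) = -1/2686 ≈ -0.00037230)
P = -5/13 (P = -10/26 = -10*1/26 = -5/13 ≈ -0.38462)
B*P = -1/2686*(-5/13) = 5/34918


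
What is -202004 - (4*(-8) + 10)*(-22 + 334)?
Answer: -195140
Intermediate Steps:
-202004 - (4*(-8) + 10)*(-22 + 334) = -202004 - (-32 + 10)*312 = -202004 - (-22)*312 = -202004 - 1*(-6864) = -202004 + 6864 = -195140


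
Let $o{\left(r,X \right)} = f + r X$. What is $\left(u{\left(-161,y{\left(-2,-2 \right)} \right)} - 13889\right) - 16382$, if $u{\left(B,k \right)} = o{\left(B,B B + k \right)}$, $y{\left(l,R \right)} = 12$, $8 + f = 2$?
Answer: $-4205490$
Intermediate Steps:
$f = -6$ ($f = -8 + 2 = -6$)
$o{\left(r,X \right)} = -6 + X r$ ($o{\left(r,X \right)} = -6 + r X = -6 + X r$)
$u{\left(B,k \right)} = -6 + B \left(k + B^{2}\right)$ ($u{\left(B,k \right)} = -6 + \left(B B + k\right) B = -6 + \left(B^{2} + k\right) B = -6 + \left(k + B^{2}\right) B = -6 + B \left(k + B^{2}\right)$)
$\left(u{\left(-161,y{\left(-2,-2 \right)} \right)} - 13889\right) - 16382 = \left(\left(-6 - 161 \left(12 + \left(-161\right)^{2}\right)\right) - 13889\right) - 16382 = \left(\left(-6 - 161 \left(12 + 25921\right)\right) - 13889\right) - 16382 = \left(\left(-6 - 4175213\right) - 13889\right) - 16382 = \left(-4175219 - 13889\right) - 16382 = -4189108 - 16382 = -4205490$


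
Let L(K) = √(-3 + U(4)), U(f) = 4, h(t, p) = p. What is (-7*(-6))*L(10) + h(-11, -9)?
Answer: 33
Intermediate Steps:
L(K) = 1 (L(K) = √(-3 + 4) = √1 = 1)
(-7*(-6))*L(10) + h(-11, -9) = -7*(-6)*1 - 9 = 42*1 - 9 = 42 - 9 = 33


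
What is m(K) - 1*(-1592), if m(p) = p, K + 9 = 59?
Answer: 1642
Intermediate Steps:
K = 50 (K = -9 + 59 = 50)
m(K) - 1*(-1592) = 50 - 1*(-1592) = 50 + 1592 = 1642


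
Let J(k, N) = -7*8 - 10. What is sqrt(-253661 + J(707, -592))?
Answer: I*sqrt(253727) ≈ 503.71*I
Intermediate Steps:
J(k, N) = -66 (J(k, N) = -56 - 10 = -66)
sqrt(-253661 + J(707, -592)) = sqrt(-253661 - 66) = sqrt(-253727) = I*sqrt(253727)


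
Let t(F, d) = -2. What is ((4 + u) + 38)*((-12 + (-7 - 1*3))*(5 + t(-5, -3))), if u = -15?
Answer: -1782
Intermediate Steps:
((4 + u) + 38)*((-12 + (-7 - 1*3))*(5 + t(-5, -3))) = ((4 - 15) + 38)*((-12 + (-7 - 1*3))*(5 - 2)) = (-11 + 38)*((-12 + (-7 - 3))*3) = 27*((-12 - 10)*3) = 27*(-22*3) = 27*(-66) = -1782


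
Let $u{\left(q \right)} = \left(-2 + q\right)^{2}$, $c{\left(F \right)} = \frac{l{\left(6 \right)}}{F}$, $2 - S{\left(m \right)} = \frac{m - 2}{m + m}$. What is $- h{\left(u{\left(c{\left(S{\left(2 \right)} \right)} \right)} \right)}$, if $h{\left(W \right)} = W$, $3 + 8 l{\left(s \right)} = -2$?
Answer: $- \frac{1369}{256} \approx -5.3477$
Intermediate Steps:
$l{\left(s \right)} = - \frac{5}{8}$ ($l{\left(s \right)} = - \frac{3}{8} + \frac{1}{8} \left(-2\right) = - \frac{3}{8} - \frac{1}{4} = - \frac{5}{8}$)
$S{\left(m \right)} = 2 - \frac{-2 + m}{2 m}$ ($S{\left(m \right)} = 2 - \frac{m - 2}{m + m} = 2 - \frac{-2 + m}{2 m}$)
$c{\left(F \right)} = - \frac{5}{8 F}$
$- h{\left(u{\left(c{\left(S{\left(2 \right)} \right)} \right)} \right)} = - \left(-2 - \frac{5}{8 \left(\frac{3}{2} + \frac{1}{2}\right)}\right)^{2} = - \left(-2 - \frac{5}{8 \cdot 2}\right)^{2} = - \left(-2 - \frac{5}{16}\right)^{2} = - \left(- \frac{37}{16}\right)^{2} = \left(-1\right) \frac{1369}{256} = - \frac{1369}{256}$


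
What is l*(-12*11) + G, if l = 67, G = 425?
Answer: -8419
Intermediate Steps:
l*(-12*11) + G = 67*(-12*11) + 425 = 67*(-132) + 425 = -8844 + 425 = -8419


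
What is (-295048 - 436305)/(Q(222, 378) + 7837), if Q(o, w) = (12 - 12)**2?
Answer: -731353/7837 ≈ -93.321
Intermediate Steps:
Q(o, w) = 0 (Q(o, w) = 0**2 = 0)
(-295048 - 436305)/(Q(222, 378) + 7837) = (-295048 - 436305)/(0 + 7837) = -731353/7837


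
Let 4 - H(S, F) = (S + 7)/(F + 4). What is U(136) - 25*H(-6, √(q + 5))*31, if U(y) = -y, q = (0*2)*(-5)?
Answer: -32496/11 - 775*√5/11 ≈ -3111.7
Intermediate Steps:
q = 0 (q = 0*(-5) = 0)
H(S, F) = 4 - (7 + S)/(4 + F) (H(S, F) = 4 - (S + 7)/(F + 4) = 4 - (7 + S)/(4 + F))
U(136) - 25*H(-6, √(q + 5))*31 = -1*136 - 25*(9 - 1*(-6) + 4*√(0 + 5))/(4 + √(0 + 5))*31 = -136 - 25*(9 + 6 + 4*√5)/(4 + √5)*31 = -136 - 25*(15 + 4*√5)/(4 + √5)*31 = -136 - 775*(15 + 4*√5)/(4 + √5)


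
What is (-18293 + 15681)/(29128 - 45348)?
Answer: 653/4055 ≈ 0.16104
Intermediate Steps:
(-18293 + 15681)/(29128 - 45348) = -2612/(-16220) = -2612*(-1/16220) = 653/4055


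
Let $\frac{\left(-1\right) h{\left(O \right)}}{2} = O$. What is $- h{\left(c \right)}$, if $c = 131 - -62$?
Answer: $386$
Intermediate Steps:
$c = 193$ ($c = 131 + 62 = 193$)
$h{\left(O \right)} = - 2 O$
$- h{\left(c \right)} = - \left(-2\right) 193 = \left(-1\right) \left(-386\right) = 386$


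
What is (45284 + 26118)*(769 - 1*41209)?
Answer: -2887496880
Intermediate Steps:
(45284 + 26118)*(769 - 1*41209) = 71402*(769 - 41209) = 71402*(-40440) = -2887496880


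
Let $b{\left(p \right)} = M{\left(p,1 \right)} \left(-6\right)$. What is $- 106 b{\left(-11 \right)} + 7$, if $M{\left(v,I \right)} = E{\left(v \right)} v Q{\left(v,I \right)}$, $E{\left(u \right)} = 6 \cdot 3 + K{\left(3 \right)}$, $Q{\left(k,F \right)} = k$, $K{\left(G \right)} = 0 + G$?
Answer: $1616083$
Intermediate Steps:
$K{\left(G \right)} = G$
$E{\left(u \right)} = 21$ ($E{\left(u \right)} = 6 \cdot 3 + 3 = 18 + 3 = 21$)
$M{\left(v,I \right)} = 21 v^{2}$ ($M{\left(v,I \right)} = 21 v v = 21 v^{2}$)
$b{\left(p \right)} = - 126 p^{2}$ ($b{\left(p \right)} = 21 p^{2} \left(-6\right) = - 126 p^{2}$)
$- 106 b{\left(-11 \right)} + 7 = - 106 \left(- 126 \left(-11\right)^{2}\right) + 7 = - 106 \left(\left(-126\right) 121\right) + 7 = \left(-106\right) \left(-15246\right) + 7 = 1616076 + 7 = 1616083$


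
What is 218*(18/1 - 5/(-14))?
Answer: 28013/7 ≈ 4001.9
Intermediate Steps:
218*(18/1 - 5/(-14)) = 218*(18*1 - 5*(-1/14)) = 218*(18 + 5/14) = 218*(257/14) = 28013/7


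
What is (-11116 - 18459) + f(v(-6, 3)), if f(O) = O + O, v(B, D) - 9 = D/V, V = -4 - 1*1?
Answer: -147791/5 ≈ -29558.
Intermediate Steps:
V = -5 (V = -4 - 1 = -5)
v(B, D) = 9 - D/5 (v(B, D) = 9 + D/(-5) = 9 + D*(-⅕) = 9 - D/5)
f(O) = 2*O
(-11116 - 18459) + f(v(-6, 3)) = (-11116 - 18459) + 2*(9 - ⅕*3) = -29575 + 2*(9 - ⅗) = -29575 + 2*(42/5) = -29575 + 84/5 = -147791/5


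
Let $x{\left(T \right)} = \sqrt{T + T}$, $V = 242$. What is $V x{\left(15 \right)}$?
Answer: $242 \sqrt{30} \approx 1325.5$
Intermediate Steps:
$x{\left(T \right)} = \sqrt{2} \sqrt{T}$ ($x{\left(T \right)} = \sqrt{2 T} = \sqrt{2} \sqrt{T}$)
$V x{\left(15 \right)} = 242 \sqrt{2} \sqrt{15} = 242 \sqrt{30}$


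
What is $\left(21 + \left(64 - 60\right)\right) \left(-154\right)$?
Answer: $-3850$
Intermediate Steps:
$\left(21 + \left(64 - 60\right)\right) \left(-154\right) = \left(21 + 4\right) \left(-154\right) = 25 \left(-154\right) = -3850$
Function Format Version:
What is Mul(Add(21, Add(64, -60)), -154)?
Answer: -3850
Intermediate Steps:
Mul(Add(21, Add(64, -60)), -154) = Mul(Add(21, 4), -154) = Mul(25, -154) = -3850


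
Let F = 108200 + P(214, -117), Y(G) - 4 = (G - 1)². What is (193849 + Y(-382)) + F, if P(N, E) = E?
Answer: 448625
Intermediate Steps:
Y(G) = 4 + (-1 + G)² (Y(G) = 4 + (G - 1)² = 4 + (-1 + G)²)
F = 108083 (F = 108200 - 117 = 108083)
(193849 + Y(-382)) + F = (193849 + (4 + (-1 - 382)²)) + 108083 = (193849 + (4 + (-383)²)) + 108083 = (193849 + (4 + 146689)) + 108083 = (193849 + 146693) + 108083 = 340542 + 108083 = 448625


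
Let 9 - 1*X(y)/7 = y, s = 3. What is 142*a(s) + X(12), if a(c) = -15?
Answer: -2151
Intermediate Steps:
X(y) = 63 - 7*y
142*a(s) + X(12) = 142*(-15) + (63 - 7*12) = -2130 + (63 - 84) = -2130 - 21 = -2151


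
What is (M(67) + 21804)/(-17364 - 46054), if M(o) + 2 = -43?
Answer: -21759/63418 ≈ -0.34310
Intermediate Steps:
M(o) = -45 (M(o) = -2 - 43 = -45)
(M(67) + 21804)/(-17364 - 46054) = (-45 + 21804)/(-17364 - 46054) = 21759/(-63418) = 21759*(-1/63418) = -21759/63418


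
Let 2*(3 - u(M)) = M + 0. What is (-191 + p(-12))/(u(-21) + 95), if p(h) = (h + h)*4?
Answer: -82/31 ≈ -2.6452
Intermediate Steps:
u(M) = 3 - M/2 (u(M) = 3 - (M + 0)/2 = 3 - M/2)
p(h) = 8*h (p(h) = (2*h)*4 = 8*h)
(-191 + p(-12))/(u(-21) + 95) = (-191 + 8*(-12))/((3 - 1/2*(-21)) + 95) = (-191 - 96)/((3 + 21/2) + 95) = -287/(27/2 + 95) = -287/217/2 = -287*2/217 = -82/31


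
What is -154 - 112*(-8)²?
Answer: -7322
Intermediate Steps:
-154 - 112*(-8)² = -154 - 112*64 = -154 - 7168 = -7322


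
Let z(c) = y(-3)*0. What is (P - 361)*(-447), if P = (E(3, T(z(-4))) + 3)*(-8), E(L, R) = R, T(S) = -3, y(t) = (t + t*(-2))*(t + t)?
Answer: 161367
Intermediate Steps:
y(t) = -2*t**2 (y(t) = (t - 2*t)*(2*t) = (-t)*(2*t) = -2*t**2)
z(c) = 0 (z(c) = -2*(-3)**2*0 = -2*9*0 = -18*0 = 0)
P = 0 (P = (-3 + 3)*(-8) = 0*(-8) = 0)
(P - 361)*(-447) = (0 - 361)*(-447) = -361*(-447) = 161367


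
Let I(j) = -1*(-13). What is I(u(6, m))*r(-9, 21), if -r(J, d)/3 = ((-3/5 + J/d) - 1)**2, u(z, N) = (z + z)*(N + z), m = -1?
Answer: -196599/1225 ≈ -160.49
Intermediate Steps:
u(z, N) = 2*z*(N + z) (u(z, N) = (2*z)*(N + z) = 2*z*(N + z))
I(j) = 13
r(J, d) = -3*(-8/5 + J/d)**2 (r(J, d) = -3*((-3/5 + J/d) - 1)**2 = -3*(-8/5 + J/d)**2)
I(u(6, m))*r(-9, 21) = 13*(-3/25*(-8*21 + 5*(-9))**2/21**2) = 13*(-3/25*1/441*(-168 - 45)**2) = 13*(-3/25*1/441*(-213)**2) = 13*(-3/25*1/441*45369) = 13*(-15123/1225) = -196599/1225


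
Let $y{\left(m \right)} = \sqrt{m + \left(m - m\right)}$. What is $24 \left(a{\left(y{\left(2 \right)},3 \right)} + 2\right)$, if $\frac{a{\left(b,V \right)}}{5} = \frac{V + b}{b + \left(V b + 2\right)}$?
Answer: $\frac{396}{7} + \frac{300 \sqrt{2}}{7} \approx 117.18$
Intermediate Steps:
$y{\left(m \right)} = \sqrt{m}$ ($y{\left(m \right)} = \sqrt{m + 0} = \sqrt{m}$)
$a{\left(b,V \right)} = \frac{5 \left(V + b\right)}{2 + b + V b}$ ($a{\left(b,V \right)} = 5 \frac{V + b}{b + \left(V b + 2\right)} = 5 \frac{V + b}{b + \left(2 + V b\right)} = 5 \frac{V + b}{2 + b + V b} = \frac{5 \left(V + b\right)}{2 + b + V b}$)
$24 \left(a{\left(y{\left(2 \right)},3 \right)} + 2\right) = 24 \left(\frac{5 \left(3 + \sqrt{2}\right)}{2 + \sqrt{2} + 3 \sqrt{2}} + 2\right) = 24 \left(\frac{5 \left(3 + \sqrt{2}\right)}{2 + 4 \sqrt{2}} + 2\right) = 24 \left(2 + \frac{5 \left(3 + \sqrt{2}\right)}{2 + 4 \sqrt{2}}\right) = 48 + \frac{120 \left(3 + \sqrt{2}\right)}{2 + 4 \sqrt{2}}$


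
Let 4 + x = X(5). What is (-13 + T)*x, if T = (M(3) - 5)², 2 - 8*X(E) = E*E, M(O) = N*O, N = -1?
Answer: -2805/8 ≈ -350.63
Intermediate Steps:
M(O) = -O
X(E) = ¼ - E²/8 (X(E) = ¼ - E*E/8 = ¼ - E²/8)
x = -55/8 (x = -4 + (¼ - ⅛*5²) = -4 + (¼ - ⅛*25) = -4 + (¼ - 25/8) = -4 - 23/8 = -55/8 ≈ -6.8750)
T = 64 (T = (-1*3 - 5)² = (-3 - 5)² = (-8)² = 64)
(-13 + T)*x = (-13 + 64)*(-55/8) = 51*(-55/8) = -2805/8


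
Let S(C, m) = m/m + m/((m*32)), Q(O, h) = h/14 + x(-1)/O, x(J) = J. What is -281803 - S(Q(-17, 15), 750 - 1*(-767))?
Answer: -9017729/32 ≈ -2.8180e+5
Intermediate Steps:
Q(O, h) = -1/O + h/14 (Q(O, h) = h/14 - 1/O = -1/O + h/14)
S(C, m) = 33/32 (S(C, m) = 1 + m/((32*m)) = 1 + m*(1/(32*m)) = 1 + 1/32 = 33/32)
-281803 - S(Q(-17, 15), 750 - 1*(-767)) = -281803 - 1*33/32 = -281803 - 33/32 = -9017729/32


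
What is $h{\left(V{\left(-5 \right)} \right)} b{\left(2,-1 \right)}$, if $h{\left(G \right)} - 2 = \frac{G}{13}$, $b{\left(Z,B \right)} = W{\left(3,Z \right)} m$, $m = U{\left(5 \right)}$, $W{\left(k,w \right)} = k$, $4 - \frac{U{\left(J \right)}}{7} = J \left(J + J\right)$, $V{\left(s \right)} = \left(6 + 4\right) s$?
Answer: $\frac{23184}{13} \approx 1783.4$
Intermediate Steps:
$V{\left(s \right)} = 10 s$
$U{\left(J \right)} = 28 - 14 J^{2}$ ($U{\left(J \right)} = 28 - 7 J \left(J + J\right) = 28 - 7 J 2 J = 28 - 7 \cdot 2 J^{2} = 28 - 14 J^{2}$)
$m = -322$ ($m = 28 - 14 \cdot 5^{2} = 28 - 350 = -322$)
$b{\left(Z,B \right)} = -966$ ($b{\left(Z,B \right)} = 3 \left(-322\right) = -966$)
$h{\left(G \right)} = 2 + \frac{G}{13}$
$h{\left(V{\left(-5 \right)} \right)} b{\left(2,-1 \right)} = \left(2 + \frac{10 \left(-5\right)}{13}\right) \left(-966\right) = \left(2 + \frac{1}{13} \left(-50\right)\right) \left(-966\right) = \left(2 - \frac{50}{13}\right) \left(-966\right) = \left(- \frac{24}{13}\right) \left(-966\right) = \frac{23184}{13}$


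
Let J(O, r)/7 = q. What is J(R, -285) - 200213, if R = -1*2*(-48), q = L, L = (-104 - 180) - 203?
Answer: -203622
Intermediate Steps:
L = -487 (L = -284 - 203 = -487)
q = -487
R = 96 (R = -2*(-48) = 96)
J(O, r) = -3409 (J(O, r) = 7*(-487) = -3409)
J(R, -285) - 200213 = -3409 - 200213 = -203622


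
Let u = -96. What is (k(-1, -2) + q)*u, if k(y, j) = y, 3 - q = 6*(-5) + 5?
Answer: -2592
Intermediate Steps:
q = 28 (q = 3 - (6*(-5) + 5) = 3 - (-30 + 5) = 3 - 1*(-25) = 3 + 25 = 28)
(k(-1, -2) + q)*u = (-1 + 28)*(-96) = 27*(-96) = -2592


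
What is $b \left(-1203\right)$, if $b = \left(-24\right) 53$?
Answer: $1530216$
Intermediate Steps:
$b = -1272$
$b \left(-1203\right) = \left(-1272\right) \left(-1203\right) = 1530216$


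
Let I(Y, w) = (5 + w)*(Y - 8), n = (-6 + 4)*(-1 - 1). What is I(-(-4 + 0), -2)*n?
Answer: -48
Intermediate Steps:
n = 4 (n = -2*(-2) = 4)
I(Y, w) = (-8 + Y)*(5 + w) (I(Y, w) = (5 + w)*(-8 + Y) = (-8 + Y)*(5 + w))
I(-(-4 + 0), -2)*n = (-40 - 8*(-2) + 5*(-(-4 + 0)) - (-4 + 0)*(-2))*4 = (-40 + 16 + 5*(-1*(-4)) - 1*(-4)*(-2))*4 = (-40 + 16 + 5*4 + 4*(-2))*4 = (-40 + 16 + 20 - 8)*4 = -12*4 = -48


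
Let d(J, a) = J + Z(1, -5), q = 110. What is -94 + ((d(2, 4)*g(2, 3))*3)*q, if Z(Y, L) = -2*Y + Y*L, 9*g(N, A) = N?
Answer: -1382/3 ≈ -460.67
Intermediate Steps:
g(N, A) = N/9
Z(Y, L) = -2*Y + L*Y
d(J, a) = -7 + J (d(J, a) = J + 1*(-2 - 5) = J + 1*(-7) = J - 7 = -7 + J)
-94 + ((d(2, 4)*g(2, 3))*3)*q = -94 + (((-7 + 2)*((1/9)*2))*3)*110 = -94 + (-5*2/9*3)*110 = -94 - 10/9*3*110 = -94 - 10/3*110 = -94 - 1100/3 = -1382/3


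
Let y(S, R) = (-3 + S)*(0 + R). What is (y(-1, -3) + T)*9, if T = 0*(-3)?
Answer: 108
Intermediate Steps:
y(S, R) = R*(-3 + S) (y(S, R) = (-3 + S)*R = R*(-3 + S))
T = 0
(y(-1, -3) + T)*9 = (-3*(-3 - 1) + 0)*9 = (-3*(-4) + 0)*9 = (12 + 0)*9 = 12*9 = 108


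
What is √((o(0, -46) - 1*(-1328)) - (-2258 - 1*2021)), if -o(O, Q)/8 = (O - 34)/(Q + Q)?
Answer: √2964539/23 ≈ 74.860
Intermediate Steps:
o(O, Q) = -4*(-34 + O)/Q (o(O, Q) = -8*(O - 34)/(Q + Q) = -8*(-34 + O)/(2*Q) = -8*(-34 + O)*1/(2*Q) = -4*(-34 + O)/Q)
√((o(0, -46) - 1*(-1328)) - (-2258 - 1*2021)) = √((4*(34 - 1*0)/(-46) - 1*(-1328)) - (-2258 - 1*2021)) = √((4*(-1/46)*(34 + 0) + 1328) - (-2258 - 2021)) = √((4*(-1/46)*34 + 1328) - 1*(-4279)) = √((-68/23 + 1328) + 4279) = √(30476/23 + 4279) = √(128893/23) = √2964539/23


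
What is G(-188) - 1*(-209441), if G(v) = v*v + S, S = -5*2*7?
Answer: 244715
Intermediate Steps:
S = -70 (S = -10*7 = -70)
G(v) = -70 + v**2 (G(v) = v*v - 70 = v**2 - 70 = -70 + v**2)
G(-188) - 1*(-209441) = (-70 + (-188)**2) - 1*(-209441) = (-70 + 35344) + 209441 = 35274 + 209441 = 244715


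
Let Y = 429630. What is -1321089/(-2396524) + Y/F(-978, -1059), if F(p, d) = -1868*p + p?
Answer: 573638226589/729312580204 ≈ 0.78655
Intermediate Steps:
F(p, d) = -1867*p
-1321089/(-2396524) + Y/F(-978, -1059) = -1321089/(-2396524) + 429630/((-1867*(-978))) = -1321089*(-1/2396524) + 429630/1825926 = 1321089/2396524 + 429630*(1/1825926) = 1321089/2396524 + 71605/304321 = 573638226589/729312580204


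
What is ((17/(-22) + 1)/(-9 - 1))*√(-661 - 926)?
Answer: -23*I*√3/44 ≈ -0.90539*I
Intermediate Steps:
((17/(-22) + 1)/(-9 - 1))*√(-661 - 926) = ((17*(-1/22) + 1)/(-10))*√(-1587) = ((-17/22 + 1)*(-⅒))*(23*I*√3) = ((5/22)*(-⅒))*(23*I*√3) = -23*I*√3/44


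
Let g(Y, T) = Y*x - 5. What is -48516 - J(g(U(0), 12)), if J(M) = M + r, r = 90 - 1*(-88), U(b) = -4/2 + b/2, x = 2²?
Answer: -48681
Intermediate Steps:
x = 4
U(b) = -2 + b/2 (U(b) = -4*½ + b*(½) = -2 + b/2)
r = 178 (r = 90 + 88 = 178)
g(Y, T) = -5 + 4*Y (g(Y, T) = Y*4 - 5 = 4*Y - 5 = -5 + 4*Y)
J(M) = 178 + M (J(M) = M + 178 = 178 + M)
-48516 - J(g(U(0), 12)) = -48516 - (178 + (-5 + 4*(-2 + (½)*0))) = -48516 - (178 + (-5 + 4*(-2 + 0))) = -48516 - (178 + (-5 + 4*(-2))) = -48516 - (178 + (-5 - 8)) = -48516 - (178 - 13) = -48516 - 1*165 = -48516 - 165 = -48681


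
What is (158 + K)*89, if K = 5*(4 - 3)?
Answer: 14507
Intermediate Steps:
K = 5 (K = 5*1 = 5)
(158 + K)*89 = (158 + 5)*89 = 163*89 = 14507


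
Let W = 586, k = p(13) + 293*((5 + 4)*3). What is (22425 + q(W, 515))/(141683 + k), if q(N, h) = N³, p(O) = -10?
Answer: 201252481/149584 ≈ 1345.4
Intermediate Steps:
k = 7901 (k = -10 + 293*((5 + 4)*3) = -10 + 293*(9*3) = -10 + 293*27 = -10 + 7911 = 7901)
(22425 + q(W, 515))/(141683 + k) = (22425 + 586³)/(141683 + 7901) = (22425 + 201230056)/149584 = 201252481*(1/149584) = 201252481/149584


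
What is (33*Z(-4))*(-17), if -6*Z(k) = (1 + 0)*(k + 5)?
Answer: 187/2 ≈ 93.500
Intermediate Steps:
Z(k) = -5/6 - k/6 (Z(k) = -(1 + 0)*(k + 5)/6 = -(5 + k)/6 = -5/6 - k/6)
(33*Z(-4))*(-17) = (33*(-5/6 - 1/6*(-4)))*(-17) = (33*(-5/6 + 2/3))*(-17) = (33*(-1/6))*(-17) = -11/2*(-17) = 187/2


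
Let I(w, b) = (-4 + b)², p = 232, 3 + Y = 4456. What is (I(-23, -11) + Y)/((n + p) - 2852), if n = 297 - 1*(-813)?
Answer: -2339/755 ≈ -3.0980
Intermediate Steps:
Y = 4453 (Y = -3 + 4456 = 4453)
n = 1110 (n = 297 + 813 = 1110)
(I(-23, -11) + Y)/((n + p) - 2852) = ((-4 - 11)² + 4453)/((1110 + 232) - 2852) = ((-15)² + 4453)/(1342 - 2852) = (225 + 4453)/(-1510) = 4678*(-1/1510) = -2339/755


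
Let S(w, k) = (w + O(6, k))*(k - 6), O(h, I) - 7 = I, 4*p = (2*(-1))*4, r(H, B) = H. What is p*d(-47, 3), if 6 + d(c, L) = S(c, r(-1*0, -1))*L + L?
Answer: -1434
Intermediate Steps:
p = -2 (p = ((2*(-1))*4)/4 = (-2*4)/4 = (¼)*(-8) = -2)
O(h, I) = 7 + I
S(w, k) = (-6 + k)*(7 + k + w) (S(w, k) = (w + (7 + k))*(k - 6) = (7 + k + w)*(-6 + k) = (-6 + k)*(7 + k + w))
d(c, L) = -6 + L + L*(-42 - 6*c) (d(c, L) = -6 + ((-42 - 1*0 + (-1*0)² - 6*c + (-1*0)*c)*L + L) = -6 + ((-42 + 0 + 0² - 6*c + 0*c)*L + L) = -6 + ((-42 + 0 + 0 - 6*c + 0)*L + L) = -6 + ((-42 - 6*c)*L + L) = -6 + (L*(-42 - 6*c) + L) = -6 + (L + L*(-42 - 6*c)) = -6 + L + L*(-42 - 6*c))
p*d(-47, 3) = -2*(-6 + 3 - 6*3*(7 - 47)) = -2*(-6 + 3 - 6*3*(-40)) = -2*(-6 + 3 + 720) = -2*717 = -1434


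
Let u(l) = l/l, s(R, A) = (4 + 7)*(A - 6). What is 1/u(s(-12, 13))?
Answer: 1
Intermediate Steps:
s(R, A) = -66 + 11*A (s(R, A) = 11*(-6 + A) = -66 + 11*A)
u(l) = 1
1/u(s(-12, 13)) = 1/1 = 1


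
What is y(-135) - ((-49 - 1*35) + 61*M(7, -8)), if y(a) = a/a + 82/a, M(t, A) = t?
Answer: -46252/135 ≈ -342.61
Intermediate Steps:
y(a) = 1 + 82/a
y(-135) - ((-49 - 1*35) + 61*M(7, -8)) = (82 - 135)/(-135) - ((-49 - 1*35) + 61*7) = -1/135*(-53) - ((-49 - 35) + 427) = 53/135 - (-84 + 427) = 53/135 - 1*343 = 53/135 - 343 = -46252/135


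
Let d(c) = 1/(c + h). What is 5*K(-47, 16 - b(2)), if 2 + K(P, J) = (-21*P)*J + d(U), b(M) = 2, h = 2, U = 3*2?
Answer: 552645/8 ≈ 69081.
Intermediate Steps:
U = 6
d(c) = 1/(2 + c) (d(c) = 1/(c + 2) = 1/(2 + c))
K(P, J) = -15/8 - 21*J*P (K(P, J) = -2 + ((-21*P)*J + 1/(2 + 6)) = -2 + (-21*J*P + 1/8) = -2 + (1/8 - 21*J*P) = -15/8 - 21*J*P)
5*K(-47, 16 - b(2)) = 5*(-15/8 - 21*(16 - 1*2)*(-47)) = 5*(-15/8 - 21*(16 - 2)*(-47)) = 5*(-15/8 - 21*14*(-47)) = 5*(-15/8 + 13818) = 5*(110529/8) = 552645/8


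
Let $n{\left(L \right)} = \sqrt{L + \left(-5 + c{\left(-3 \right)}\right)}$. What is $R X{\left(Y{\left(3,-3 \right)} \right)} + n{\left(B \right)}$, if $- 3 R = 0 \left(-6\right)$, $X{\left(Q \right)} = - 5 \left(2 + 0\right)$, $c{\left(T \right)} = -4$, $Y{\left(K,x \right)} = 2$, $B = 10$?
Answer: $1$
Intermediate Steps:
$X{\left(Q \right)} = -10$ ($X{\left(Q \right)} = \left(-5\right) 2 = -10$)
$R = 0$ ($R = - \frac{0 \left(-6\right)}{3} = \left(- \frac{1}{3}\right) 0 = 0$)
$n{\left(L \right)} = \sqrt{-9 + L}$ ($n{\left(L \right)} = \sqrt{L - 9} = \sqrt{-9 + L}$)
$R X{\left(Y{\left(3,-3 \right)} \right)} + n{\left(B \right)} = 0 \left(-10\right) + \sqrt{-9 + 10} = 0 + \sqrt{1} = 0 + 1 = 1$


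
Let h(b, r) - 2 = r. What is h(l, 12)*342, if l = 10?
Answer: 4788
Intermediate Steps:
h(b, r) = 2 + r
h(l, 12)*342 = (2 + 12)*342 = 14*342 = 4788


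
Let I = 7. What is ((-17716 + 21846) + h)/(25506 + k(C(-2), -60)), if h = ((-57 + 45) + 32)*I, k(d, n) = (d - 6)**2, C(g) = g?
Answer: 427/2557 ≈ 0.16699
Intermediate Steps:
k(d, n) = (-6 + d)**2
h = 140 (h = ((-57 + 45) + 32)*7 = (-12 + 32)*7 = 20*7 = 140)
((-17716 + 21846) + h)/(25506 + k(C(-2), -60)) = ((-17716 + 21846) + 140)/(25506 + (-6 - 2)**2) = (4130 + 140)/(25506 + (-8)**2) = 4270/(25506 + 64) = 4270/25570 = 4270*(1/25570) = 427/2557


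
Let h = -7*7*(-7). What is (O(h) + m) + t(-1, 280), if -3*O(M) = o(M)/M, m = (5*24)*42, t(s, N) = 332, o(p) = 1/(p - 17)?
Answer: 1802058887/335454 ≈ 5372.0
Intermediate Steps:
o(p) = 1/(-17 + p)
m = 5040 (m = 120*42 = 5040)
h = 343 (h = -49*(-7) = 343)
O(M) = -1/(3*M*(-17 + M)) (O(M) = -1/(3*(-17 + M)*M) = -1/(3*M*(-17 + M)))
(O(h) + m) + t(-1, 280) = (-⅓/(343*(-17 + 343)) + 5040) + 332 = (-⅓*1/343/326 + 5040) + 332 = (-⅓*1/343*1/326 + 5040) + 332 = (-1/335454 + 5040) + 332 = 1690688159/335454 + 332 = 1802058887/335454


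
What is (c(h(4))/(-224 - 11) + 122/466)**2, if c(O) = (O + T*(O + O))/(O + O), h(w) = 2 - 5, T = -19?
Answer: 1390618681/11992440100 ≈ 0.11596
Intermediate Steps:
h(w) = -3
c(O) = -37/2 (c(O) = (O - 19*(O + O))/(O + O) = (O - 38*O)/((2*O)) = (O - 38*O)*(1/(2*O)) = (-37*O)*(1/(2*O)) = -37/2)
(c(h(4))/(-224 - 11) + 122/466)**2 = (-37/(2*(-224 - 11)) + 122/466)**2 = (-37/2/(-235) + 122*(1/466))**2 = (-37/2*(-1/235) + 61/233)**2 = (37/470 + 61/233)**2 = (37291/109510)**2 = 1390618681/11992440100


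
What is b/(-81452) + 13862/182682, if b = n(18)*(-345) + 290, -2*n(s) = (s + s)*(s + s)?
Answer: -9941069519/3719953566 ≈ -2.6724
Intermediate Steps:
n(s) = -2*s**2 (n(s) = -(s + s)*(s + s)/2 = -2*s*2*s/2 = -2*s**2)
b = 223850 (b = -2*18**2*(-345) + 290 = -2*324*(-345) + 290 = -648*(-345) + 290 = 223560 + 290 = 223850)
b/(-81452) + 13862/182682 = 223850/(-81452) + 13862/182682 = 223850*(-1/81452) + 13862*(1/182682) = -111925/40726 + 6931/91341 = -9941069519/3719953566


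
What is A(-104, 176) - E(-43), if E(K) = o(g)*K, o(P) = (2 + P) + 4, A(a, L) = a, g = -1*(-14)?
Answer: 756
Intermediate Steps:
g = 14
o(P) = 6 + P
E(K) = 20*K (E(K) = (6 + 14)*K = 20*K)
A(-104, 176) - E(-43) = -104 - 20*(-43) = -104 - 1*(-860) = -104 + 860 = 756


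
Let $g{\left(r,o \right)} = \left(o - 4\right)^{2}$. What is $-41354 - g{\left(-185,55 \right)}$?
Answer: $-43955$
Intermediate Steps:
$g{\left(r,o \right)} = \left(-4 + o\right)^{2}$
$-41354 - g{\left(-185,55 \right)} = -41354 - \left(-4 + 55\right)^{2} = -41354 - 51^{2} = -41354 - 2601 = -43955$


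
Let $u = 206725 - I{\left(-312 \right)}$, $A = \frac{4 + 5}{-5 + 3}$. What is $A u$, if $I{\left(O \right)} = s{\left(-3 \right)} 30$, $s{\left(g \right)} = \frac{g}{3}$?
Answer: $- \frac{1860795}{2} \approx -9.304 \cdot 10^{5}$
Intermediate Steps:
$s{\left(g \right)} = \frac{g}{3}$ ($s{\left(g \right)} = g \frac{1}{3} = \frac{g}{3}$)
$A = - \frac{9}{2}$ ($A = \frac{9}{-2} = 9 \left(- \frac{1}{2}\right) = - \frac{9}{2} \approx -4.5$)
$I{\left(O \right)} = -30$ ($I{\left(O \right)} = \frac{1}{3} \left(-3\right) 30 = \left(-1\right) 30 = -30$)
$u = 206755$ ($u = 206725 - -30 = 206725 + 30 = 206755$)
$A u = \left(- \frac{9}{2}\right) 206755 = - \frac{1860795}{2}$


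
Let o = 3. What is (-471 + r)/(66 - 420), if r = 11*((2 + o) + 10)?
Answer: 51/59 ≈ 0.86441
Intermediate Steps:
r = 165 (r = 11*((2 + 3) + 10) = 11*(5 + 10) = 11*15 = 165)
(-471 + r)/(66 - 420) = (-471 + 165)/(66 - 420) = -306/(-354) = -306*(-1/354) = 51/59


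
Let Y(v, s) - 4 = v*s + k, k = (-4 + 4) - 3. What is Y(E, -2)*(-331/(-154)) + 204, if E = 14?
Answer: 22479/154 ≈ 145.97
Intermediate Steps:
k = -3 (k = 0 - 3 = -3)
Y(v, s) = 1 + s*v (Y(v, s) = 4 + (v*s - 3) = 4 + (s*v - 3) = 4 + (-3 + s*v) = 1 + s*v)
Y(E, -2)*(-331/(-154)) + 204 = (1 - 2*14)*(-331/(-154)) + 204 = (1 - 28)*(-331*(-1/154)) + 204 = -27*331/154 + 204 = -8937/154 + 204 = 22479/154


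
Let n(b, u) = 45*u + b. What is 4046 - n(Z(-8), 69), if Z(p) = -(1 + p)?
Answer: 934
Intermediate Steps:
Z(p) = -1 - p
n(b, u) = b + 45*u
4046 - n(Z(-8), 69) = 4046 - ((-1 - 1*(-8)) + 45*69) = 4046 - ((-1 + 8) + 3105) = 4046 - (7 + 3105) = 4046 - 1*3112 = 4046 - 3112 = 934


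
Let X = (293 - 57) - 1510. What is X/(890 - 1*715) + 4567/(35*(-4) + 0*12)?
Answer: -27931/700 ≈ -39.901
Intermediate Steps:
X = -1274 (X = 236 - 1510 = -1274)
X/(890 - 1*715) + 4567/(35*(-4) + 0*12) = -1274/(890 - 1*715) + 4567/(35*(-4) + 0*12) = -1274/(890 - 715) + 4567/(-140 + 0) = -1274/175 + 4567/(-140) = -1274*1/175 + 4567*(-1/140) = -182/25 - 4567/140 = -27931/700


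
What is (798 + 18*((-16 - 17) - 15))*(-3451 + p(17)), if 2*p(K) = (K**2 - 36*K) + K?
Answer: 237864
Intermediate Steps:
p(K) = K**2/2 - 35*K/2 (p(K) = ((K**2 - 36*K) + K)/2 = (K**2 - 35*K)/2 = K**2/2 - 35*K/2)
(798 + 18*((-16 - 17) - 15))*(-3451 + p(17)) = (798 + 18*((-16 - 17) - 15))*(-3451 + (1/2)*17*(-35 + 17)) = (798 + 18*(-33 - 15))*(-3451 + (1/2)*17*(-18)) = (798 + 18*(-48))*(-3451 - 153) = (798 - 864)*(-3604) = -66*(-3604) = 237864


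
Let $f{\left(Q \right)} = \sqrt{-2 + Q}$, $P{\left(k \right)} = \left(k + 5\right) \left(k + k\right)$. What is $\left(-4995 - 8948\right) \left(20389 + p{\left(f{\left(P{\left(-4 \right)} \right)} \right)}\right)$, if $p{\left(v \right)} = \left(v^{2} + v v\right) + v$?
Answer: $-284004967 - 13943 i \sqrt{10} \approx -2.84 \cdot 10^{8} - 44092.0 i$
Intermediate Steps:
$P{\left(k \right)} = 2 k \left(5 + k\right)$ ($P{\left(k \right)} = \left(5 + k\right) 2 k = 2 k \left(5 + k\right)$)
$p{\left(v \right)} = v + 2 v^{2}$ ($p{\left(v \right)} = \left(v^{2} + v^{2}\right) + v = 2 v^{2} + v = v + 2 v^{2}$)
$\left(-4995 - 8948\right) \left(20389 + p{\left(f{\left(P{\left(-4 \right)} \right)} \right)}\right) = \left(-4995 - 8948\right) \left(20389 + \sqrt{-2 + 2 \left(-4\right) \left(5 - 4\right)} \left(1 + 2 \sqrt{-2 + 2 \left(-4\right) \left(5 - 4\right)}\right)\right) = - 13943 \left(20389 + \sqrt{-2 + 2 \left(-4\right) 1} \left(1 + 2 \sqrt{-2 + 2 \left(-4\right) 1}\right)\right) = - 13943 \left(20389 + \sqrt{-2 - 8} \left(1 + 2 \sqrt{-2 - 8}\right)\right) = - 13943 \left(20389 + \sqrt{-10} \left(1 + 2 \sqrt{-10}\right)\right) = - 13943 \left(20389 + i \sqrt{10} \left(1 + 2 i \sqrt{10}\right)\right) = -284283827 - 13943 i \sqrt{10} \left(1 + 2 i \sqrt{10}\right)$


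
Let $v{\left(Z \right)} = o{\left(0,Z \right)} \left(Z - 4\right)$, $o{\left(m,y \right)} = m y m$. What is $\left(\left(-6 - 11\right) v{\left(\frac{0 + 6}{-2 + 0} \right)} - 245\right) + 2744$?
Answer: $2499$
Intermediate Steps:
$o{\left(m,y \right)} = y m^{2}$
$v{\left(Z \right)} = 0$ ($v{\left(Z \right)} = Z 0^{2} \left(Z - 4\right) = Z 0 \left(-4 + Z\right) = 0 \left(-4 + Z\right) = 0$)
$\left(\left(-6 - 11\right) v{\left(\frac{0 + 6}{-2 + 0} \right)} - 245\right) + 2744 = \left(\left(-6 - 11\right) 0 - 245\right) + 2744 = \left(\left(-17\right) 0 - 245\right) + 2744 = \left(0 - 245\right) + 2744 = -245 + 2744 = 2499$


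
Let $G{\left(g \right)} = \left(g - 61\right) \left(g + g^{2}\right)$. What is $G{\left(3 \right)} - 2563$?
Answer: $-3259$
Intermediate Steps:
$G{\left(g \right)} = \left(-61 + g\right) \left(g + g^{2}\right)$
$G{\left(3 \right)} - 2563 = 3 \left(-61 + 3^{2} - 180\right) - 2563 = 3 \left(-61 + 9 - 180\right) - 2563 = 3 \left(-232\right) - 2563 = -696 - 2563 = -3259$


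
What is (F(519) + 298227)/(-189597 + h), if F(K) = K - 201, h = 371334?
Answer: 99515/60579 ≈ 1.6427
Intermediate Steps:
F(K) = -201 + K
(F(519) + 298227)/(-189597 + h) = ((-201 + 519) + 298227)/(-189597 + 371334) = (318 + 298227)/181737 = 298545*(1/181737) = 99515/60579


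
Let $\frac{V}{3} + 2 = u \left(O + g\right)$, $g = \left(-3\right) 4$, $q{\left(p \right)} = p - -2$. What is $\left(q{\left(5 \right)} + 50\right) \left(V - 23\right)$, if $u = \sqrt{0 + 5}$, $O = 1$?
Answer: $-1653 - 1881 \sqrt{5} \approx -5859.0$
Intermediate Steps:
$q{\left(p \right)} = 2 + p$ ($q{\left(p \right)} = p + 2 = 2 + p$)
$u = \sqrt{5} \approx 2.2361$
$g = -12$
$V = -6 - 33 \sqrt{5}$ ($V = -6 + 3 \sqrt{5} \left(1 - 12\right) = -6 + 3 \sqrt{5} \left(-11\right) = -6 + 3 \left(- 11 \sqrt{5}\right) = -6 - 33 \sqrt{5} \approx -79.79$)
$\left(q{\left(5 \right)} + 50\right) \left(V - 23\right) = \left(\left(2 + 5\right) + 50\right) \left(\left(-6 - 33 \sqrt{5}\right) - 23\right) = \left(7 + 50\right) \left(-29 - 33 \sqrt{5}\right) = 57 \left(-29 - 33 \sqrt{5}\right) = -1653 - 1881 \sqrt{5}$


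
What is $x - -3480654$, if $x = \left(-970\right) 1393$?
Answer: $2129444$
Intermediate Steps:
$x = -1351210$
$x - -3480654 = -1351210 - -3480654 = -1351210 + 3480654 = 2129444$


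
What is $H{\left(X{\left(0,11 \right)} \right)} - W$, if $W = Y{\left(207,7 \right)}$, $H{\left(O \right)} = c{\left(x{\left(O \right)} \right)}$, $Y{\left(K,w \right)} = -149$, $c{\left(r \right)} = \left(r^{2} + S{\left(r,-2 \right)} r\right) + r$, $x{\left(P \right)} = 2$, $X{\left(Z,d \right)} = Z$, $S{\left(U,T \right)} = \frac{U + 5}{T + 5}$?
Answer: $\frac{479}{3} \approx 159.67$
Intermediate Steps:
$S{\left(U,T \right)} = \frac{5 + U}{5 + T}$
$c{\left(r \right)} = r + r^{2} + r \left(\frac{5}{3} + \frac{r}{3}\right)$ ($c{\left(r \right)} = \left(r^{2} + \frac{5 + r}{5 - 2} r\right) + r = \left(r^{2} + \frac{5 + r}{3} r\right) + r = \left(r^{2} + \left(\frac{5}{3} + \frac{r}{3}\right) r\right) + r = \left(r^{2} + r \left(\frac{5}{3} + \frac{r}{3}\right)\right) + r = r + r^{2} + r \left(\frac{5}{3} + \frac{r}{3}\right)$)
$H{\left(O \right)} = \frac{32}{3}$ ($H{\left(O \right)} = \frac{4}{3} \cdot 2 \left(2 + 2\right) = \frac{4}{3} \cdot 2 \cdot 4 = \frac{32}{3}$)
$W = -149$
$H{\left(X{\left(0,11 \right)} \right)} - W = \frac{32}{3} - -149 = \frac{32}{3} + 149 = \frac{479}{3}$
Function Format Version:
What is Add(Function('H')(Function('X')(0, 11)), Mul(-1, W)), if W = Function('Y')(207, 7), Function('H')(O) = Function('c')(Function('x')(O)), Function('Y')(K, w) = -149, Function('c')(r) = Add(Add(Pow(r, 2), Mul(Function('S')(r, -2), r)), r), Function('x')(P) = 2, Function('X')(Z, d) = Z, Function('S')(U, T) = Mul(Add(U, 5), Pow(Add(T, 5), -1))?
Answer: Rational(479, 3) ≈ 159.67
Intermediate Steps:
Function('S')(U, T) = Mul(Pow(Add(5, T), -1), Add(5, U)) (Function('S')(U, T) = Mul(Add(5, U), Pow(Add(5, T), -1)) = Mul(Pow(Add(5, T), -1), Add(5, U)))
Function('c')(r) = Add(r, Pow(r, 2), Mul(r, Add(Rational(5, 3), Mul(Rational(1, 3), r)))) (Function('c')(r) = Add(Add(Pow(r, 2), Mul(Mul(Pow(Add(5, -2), -1), Add(5, r)), r)), r) = Add(Add(Pow(r, 2), Mul(Mul(Pow(3, -1), Add(5, r)), r)), r) = Add(Add(Pow(r, 2), Mul(Mul(Rational(1, 3), Add(5, r)), r)), r) = Add(Add(Pow(r, 2), Mul(Add(Rational(5, 3), Mul(Rational(1, 3), r)), r)), r) = Add(Add(Pow(r, 2), Mul(r, Add(Rational(5, 3), Mul(Rational(1, 3), r)))), r) = Add(r, Pow(r, 2), Mul(r, Add(Rational(5, 3), Mul(Rational(1, 3), r)))))
Function('H')(O) = Rational(32, 3) (Function('H')(O) = Mul(Rational(4, 3), 2, Add(2, 2)) = Mul(Rational(4, 3), 2, 4) = Rational(32, 3))
W = -149
Add(Function('H')(Function('X')(0, 11)), Mul(-1, W)) = Add(Rational(32, 3), Mul(-1, -149)) = Add(Rational(32, 3), 149) = Rational(479, 3)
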